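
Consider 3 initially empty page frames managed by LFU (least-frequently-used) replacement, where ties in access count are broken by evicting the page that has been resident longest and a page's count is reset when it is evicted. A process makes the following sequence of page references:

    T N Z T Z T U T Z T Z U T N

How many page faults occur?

T → miss, frames (T)
N → miss, frames (T N)
Z → miss, frames (T N Z)
T → hit
Z → hit
T → hit
U → miss, evict N, frames (T Z U)
T → hit
Z → hit
T → hit
Z → hit
U → hit
T → hit
N → miss, evict U, frames (T Z N)
Page faults: 5.

5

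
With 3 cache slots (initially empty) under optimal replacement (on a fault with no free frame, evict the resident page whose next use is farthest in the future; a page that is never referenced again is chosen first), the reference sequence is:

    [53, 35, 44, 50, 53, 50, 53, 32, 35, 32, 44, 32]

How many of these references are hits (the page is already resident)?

53 → fault, frames {53}
35 → fault, frames {53,35}
44 → fault, frames {53,35,44}
50 → fault, evict 44, frames {53,35,50}
53 → hit
50 → hit
53 → hit
32 → fault, evict 50, frames {53,35,32}
35 → hit
32 → hit
44 → fault, evict 35, frames {53,32,44}
32 → hit
Hits: 6.

6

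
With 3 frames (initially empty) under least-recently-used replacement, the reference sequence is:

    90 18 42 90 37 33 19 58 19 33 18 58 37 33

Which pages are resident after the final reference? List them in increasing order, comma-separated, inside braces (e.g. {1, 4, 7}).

{33, 37, 58}

90 → miss, frames [90]
18 → miss, frames [90, 18]
42 → miss, frames [90, 18, 42]
90 → hit
37 → miss, evict 18, frames [42, 90, 37]
33 → miss, evict 42, frames [90, 37, 33]
19 → miss, evict 90, frames [37, 33, 19]
58 → miss, evict 37, frames [33, 19, 58]
19 → hit
33 → hit
18 → miss, evict 58, frames [19, 33, 18]
58 → miss, evict 19, frames [33, 18, 58]
37 → miss, evict 33, frames [18, 58, 37]
33 → miss, evict 18, frames [58, 37, 33]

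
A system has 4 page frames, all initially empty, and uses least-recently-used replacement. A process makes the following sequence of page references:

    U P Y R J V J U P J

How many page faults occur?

U → fault, frames {U}
P → fault, frames {U,P}
Y → fault, frames {U,P,Y}
R → fault, frames {U,P,Y,R}
J → fault, evict U, frames {P,Y,R,J}
V → fault, evict P, frames {Y,R,J,V}
J → hit
U → fault, evict Y, frames {R,V,J,U}
P → fault, evict R, frames {V,J,U,P}
J → hit
Page faults: 8.

8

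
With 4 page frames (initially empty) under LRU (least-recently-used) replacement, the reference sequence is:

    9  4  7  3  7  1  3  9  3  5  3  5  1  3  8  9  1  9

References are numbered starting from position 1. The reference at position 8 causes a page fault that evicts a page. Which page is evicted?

pos 1: 9 -> miss, frames (9)
pos 2: 4 -> miss, frames (9 4)
pos 3: 7 -> miss, frames (9 4 7)
pos 4: 3 -> miss, frames (9 4 7 3)
pos 5: 7 -> hit
pos 6: 1 -> miss, evict 9, frames (4 3 7 1)
pos 7: 3 -> hit
pos 8: 9 -> miss, evict 4, frames (7 1 3 9)
At position 8, page 4 is evicted.

4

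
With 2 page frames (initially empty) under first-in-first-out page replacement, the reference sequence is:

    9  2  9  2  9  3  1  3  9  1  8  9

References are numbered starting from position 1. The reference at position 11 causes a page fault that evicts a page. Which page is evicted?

pos 1: 9 -> miss, frames [9]
pos 2: 2 -> miss, frames [9, 2]
pos 3: 9 -> hit
pos 4: 2 -> hit
pos 5: 9 -> hit
pos 6: 3 -> miss, evict 9, frames [2, 3]
pos 7: 1 -> miss, evict 2, frames [3, 1]
pos 8: 3 -> hit
pos 9: 9 -> miss, evict 3, frames [1, 9]
pos 10: 1 -> hit
pos 11: 8 -> miss, evict 1, frames [9, 8]
At position 11, page 1 is evicted.

1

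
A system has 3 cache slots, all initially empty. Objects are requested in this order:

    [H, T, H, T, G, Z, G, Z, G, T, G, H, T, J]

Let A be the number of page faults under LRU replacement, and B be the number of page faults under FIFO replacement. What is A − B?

Under LRU: F F . . F F . . . . . F . F → 6 faults.
Under FIFO: F F . . F F . . . . . F F F → 7 faults.
A − B = 6 − 7 = -1.

-1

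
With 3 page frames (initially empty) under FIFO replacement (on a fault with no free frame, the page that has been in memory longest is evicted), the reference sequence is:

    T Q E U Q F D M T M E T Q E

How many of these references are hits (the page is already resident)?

4

T → miss, frames (T)
Q → miss, frames (T Q)
E → miss, frames (T Q E)
U → miss, evict T, frames (Q E U)
Q → hit
F → miss, evict Q, frames (E U F)
D → miss, evict E, frames (U F D)
M → miss, evict U, frames (F D M)
T → miss, evict F, frames (D M T)
M → hit
E → miss, evict D, frames (M T E)
T → hit
Q → miss, evict M, frames (T E Q)
E → hit
Hits: 4.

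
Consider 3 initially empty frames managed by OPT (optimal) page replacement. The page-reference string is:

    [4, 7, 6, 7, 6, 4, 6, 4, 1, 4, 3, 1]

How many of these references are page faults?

4 → fault, frames {4}
7 → fault, frames {4,7}
6 → fault, frames {4,7,6}
7 → hit
6 → hit
4 → hit
6 → hit
4 → hit
1 → fault, evict 6, frames {4,7,1}
4 → hit
3 → fault, evict 7, frames {4,1,3}
1 → hit
Page faults: 5.

5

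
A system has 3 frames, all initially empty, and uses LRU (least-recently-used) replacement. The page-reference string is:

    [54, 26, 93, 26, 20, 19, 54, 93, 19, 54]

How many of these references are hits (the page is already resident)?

3

54 -> miss, frames (54)
26 -> miss, frames (54 26)
93 -> miss, frames (54 26 93)
26 -> hit
20 -> miss, evict 54, frames (93 26 20)
19 -> miss, evict 93, frames (26 20 19)
54 -> miss, evict 26, frames (20 19 54)
93 -> miss, evict 20, frames (19 54 93)
19 -> hit
54 -> hit
Hits: 3.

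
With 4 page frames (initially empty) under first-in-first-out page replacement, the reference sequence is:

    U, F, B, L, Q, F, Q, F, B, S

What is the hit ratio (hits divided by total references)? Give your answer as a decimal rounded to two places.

U: miss, frames (U)
F: miss, frames (U F)
B: miss, frames (U F B)
L: miss, frames (U F B L)
Q: miss, evict U, frames (F B L Q)
F: hit
Q: hit
F: hit
B: hit
S: miss, evict F, frames (B L Q S)
Hits: 4 of 10 references → 4/10 = 0.4000.

0.40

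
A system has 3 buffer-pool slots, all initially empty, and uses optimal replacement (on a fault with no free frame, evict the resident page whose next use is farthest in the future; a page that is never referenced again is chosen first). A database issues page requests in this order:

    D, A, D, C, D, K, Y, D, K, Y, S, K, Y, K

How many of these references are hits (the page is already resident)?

8

D: miss, frames {D}
A: miss, frames {D,A}
D: hit
C: miss, frames {D,A,C}
D: hit
K: miss, evict C, frames {D,A,K}
Y: miss, evict A, frames {D,K,Y}
D: hit
K: hit
Y: hit
S: miss, evict D, frames {K,Y,S}
K: hit
Y: hit
K: hit
Hits: 8.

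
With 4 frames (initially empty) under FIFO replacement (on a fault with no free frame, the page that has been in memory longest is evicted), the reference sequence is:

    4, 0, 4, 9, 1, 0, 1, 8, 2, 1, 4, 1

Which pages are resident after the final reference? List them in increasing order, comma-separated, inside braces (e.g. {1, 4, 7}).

4 -> miss, frames (4)
0 -> miss, frames (4 0)
4 -> hit
9 -> miss, frames (4 0 9)
1 -> miss, frames (4 0 9 1)
0 -> hit
1 -> hit
8 -> miss, evict 4, frames (0 9 1 8)
2 -> miss, evict 0, frames (9 1 8 2)
1 -> hit
4 -> miss, evict 9, frames (1 8 2 4)
1 -> hit

{1, 2, 4, 8}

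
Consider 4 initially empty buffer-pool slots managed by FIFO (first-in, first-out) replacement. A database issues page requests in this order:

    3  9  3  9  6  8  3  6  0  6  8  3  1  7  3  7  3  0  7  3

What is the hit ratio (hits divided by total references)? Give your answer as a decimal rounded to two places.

3: miss, frames (3)
9: miss, frames (3 9)
3: hit
9: hit
6: miss, frames (3 9 6)
8: miss, frames (3 9 6 8)
3: hit
6: hit
0: miss, evict 3, frames (9 6 8 0)
6: hit
8: hit
3: miss, evict 9, frames (6 8 0 3)
1: miss, evict 6, frames (8 0 3 1)
7: miss, evict 8, frames (0 3 1 7)
3: hit
7: hit
3: hit
0: hit
7: hit
3: hit
Hits: 12 of 20 references → 12/20 = 0.6000.

0.60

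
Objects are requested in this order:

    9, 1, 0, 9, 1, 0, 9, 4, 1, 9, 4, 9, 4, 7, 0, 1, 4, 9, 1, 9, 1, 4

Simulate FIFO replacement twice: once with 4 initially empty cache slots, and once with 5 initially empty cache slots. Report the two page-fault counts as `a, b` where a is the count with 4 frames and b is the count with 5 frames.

7, 5

4 frames: F F F . . . . F . . . . . F . . . F F . . . → 7 faults.
5 frames: F F F . . . . F . . . . . F . . . . . . . . → 5 faults.
5 < 7: adding a frame reduced faults, as is typical.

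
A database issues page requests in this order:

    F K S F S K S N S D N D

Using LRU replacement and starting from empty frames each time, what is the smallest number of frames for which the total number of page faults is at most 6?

3

f=1: 12 faults
f=2: 8 faults
f=3: 5 faults
f=4: 5 faults
f=5: 5 faults
Smallest f with faults ≤ 6 is 3.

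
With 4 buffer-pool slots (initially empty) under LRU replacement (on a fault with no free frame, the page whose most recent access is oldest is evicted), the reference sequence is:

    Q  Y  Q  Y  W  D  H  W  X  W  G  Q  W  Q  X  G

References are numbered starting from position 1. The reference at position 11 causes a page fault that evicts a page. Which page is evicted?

D

pos 1: Q -> fault, frames {Q}
pos 2: Y -> fault, frames {Q,Y}
pos 3: Q -> hit
pos 4: Y -> hit
pos 5: W -> fault, frames {Q,Y,W}
pos 6: D -> fault, frames {Q,Y,W,D}
pos 7: H -> fault, evict Q, frames {Y,W,D,H}
pos 8: W -> hit
pos 9: X -> fault, evict Y, frames {D,H,W,X}
pos 10: W -> hit
pos 11: G -> fault, evict D, frames {H,X,W,G}
At position 11, page D is evicted.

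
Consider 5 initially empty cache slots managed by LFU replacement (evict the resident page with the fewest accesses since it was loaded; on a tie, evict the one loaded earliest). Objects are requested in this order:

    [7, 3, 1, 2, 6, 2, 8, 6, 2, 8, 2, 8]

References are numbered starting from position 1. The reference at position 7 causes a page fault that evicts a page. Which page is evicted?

pos 1: 7: miss, frames {7}
pos 2: 3: miss, frames {7,3}
pos 3: 1: miss, frames {7,3,1}
pos 4: 2: miss, frames {7,3,1,2}
pos 5: 6: miss, frames {7,3,1,2,6}
pos 6: 2: hit
pos 7: 8: miss, evict 7, frames {3,1,2,6,8}
At position 7, page 7 is evicted.

7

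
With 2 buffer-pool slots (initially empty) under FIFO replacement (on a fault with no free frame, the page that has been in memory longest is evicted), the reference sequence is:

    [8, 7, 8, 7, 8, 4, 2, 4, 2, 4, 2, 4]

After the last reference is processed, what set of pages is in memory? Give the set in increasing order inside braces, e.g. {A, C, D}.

8 -> miss, frames (8)
7 -> miss, frames (8 7)
8 -> hit
7 -> hit
8 -> hit
4 -> miss, evict 8, frames (7 4)
2 -> miss, evict 7, frames (4 2)
4 -> hit
2 -> hit
4 -> hit
2 -> hit
4 -> hit

{2, 4}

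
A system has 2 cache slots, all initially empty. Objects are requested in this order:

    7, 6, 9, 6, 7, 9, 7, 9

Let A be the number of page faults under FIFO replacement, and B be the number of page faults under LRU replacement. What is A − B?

-1

Under FIFO: F F F . F . . . → 4 faults.
Under LRU: F F F . F F . . → 5 faults.
A − B = 4 − 5 = -1.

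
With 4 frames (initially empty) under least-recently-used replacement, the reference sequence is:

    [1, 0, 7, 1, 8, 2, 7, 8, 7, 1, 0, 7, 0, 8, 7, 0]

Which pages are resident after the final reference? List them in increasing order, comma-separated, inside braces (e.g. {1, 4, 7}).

1: miss, frames [1]
0: miss, frames [1, 0]
7: miss, frames [1, 0, 7]
1: hit
8: miss, frames [0, 7, 1, 8]
2: miss, evict 0, frames [7, 1, 8, 2]
7: hit
8: hit
7: hit
1: hit
0: miss, evict 2, frames [8, 7, 1, 0]
7: hit
0: hit
8: hit
7: hit
0: hit

{0, 1, 7, 8}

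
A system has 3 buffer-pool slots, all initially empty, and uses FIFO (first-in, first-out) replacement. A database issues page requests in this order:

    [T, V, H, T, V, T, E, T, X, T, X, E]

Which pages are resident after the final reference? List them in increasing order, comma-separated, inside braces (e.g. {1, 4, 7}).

T: fault, frames {T}
V: fault, frames {T,V}
H: fault, frames {T,V,H}
T: hit
V: hit
T: hit
E: fault, evict T, frames {V,H,E}
T: fault, evict V, frames {H,E,T}
X: fault, evict H, frames {E,T,X}
T: hit
X: hit
E: hit

{E, T, X}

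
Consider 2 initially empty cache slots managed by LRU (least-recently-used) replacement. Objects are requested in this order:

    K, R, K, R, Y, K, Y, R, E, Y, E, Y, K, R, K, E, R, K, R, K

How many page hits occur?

K: fault, frames [K]
R: fault, frames [K, R]
K: hit
R: hit
Y: fault, evict K, frames [R, Y]
K: fault, evict R, frames [Y, K]
Y: hit
R: fault, evict K, frames [Y, R]
E: fault, evict Y, frames [R, E]
Y: fault, evict R, frames [E, Y]
E: hit
Y: hit
K: fault, evict E, frames [Y, K]
R: fault, evict Y, frames [K, R]
K: hit
E: fault, evict R, frames [K, E]
R: fault, evict K, frames [E, R]
K: fault, evict E, frames [R, K]
R: hit
K: hit
Hits: 8.

8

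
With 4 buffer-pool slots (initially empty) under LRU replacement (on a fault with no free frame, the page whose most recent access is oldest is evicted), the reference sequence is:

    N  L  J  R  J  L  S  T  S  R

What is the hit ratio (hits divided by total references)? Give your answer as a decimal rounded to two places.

0.30

N: miss, frames (N)
L: miss, frames (N L)
J: miss, frames (N L J)
R: miss, frames (N L J R)
J: hit
L: hit
S: miss, evict N, frames (R J L S)
T: miss, evict R, frames (J L S T)
S: hit
R: miss, evict J, frames (L T S R)
Hits: 3 of 10 references → 3/10 = 0.3000.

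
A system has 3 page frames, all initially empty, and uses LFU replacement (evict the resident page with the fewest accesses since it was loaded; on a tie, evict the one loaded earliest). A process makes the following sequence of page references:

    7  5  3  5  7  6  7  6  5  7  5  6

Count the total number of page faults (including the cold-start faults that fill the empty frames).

4

7 -> fault, frames [7]
5 -> fault, frames [7, 5]
3 -> fault, frames [7, 5, 3]
5 -> hit
7 -> hit
6 -> fault, evict 3, frames [7, 5, 6]
7 -> hit
6 -> hit
5 -> hit
7 -> hit
5 -> hit
6 -> hit
Page faults: 4.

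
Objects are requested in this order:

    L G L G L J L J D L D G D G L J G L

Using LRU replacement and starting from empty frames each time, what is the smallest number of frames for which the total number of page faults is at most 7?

3

f=1: 18 faults
f=2: 10 faults
f=3: 6 faults
f=4: 4 faults
Smallest f with faults ≤ 7 is 3.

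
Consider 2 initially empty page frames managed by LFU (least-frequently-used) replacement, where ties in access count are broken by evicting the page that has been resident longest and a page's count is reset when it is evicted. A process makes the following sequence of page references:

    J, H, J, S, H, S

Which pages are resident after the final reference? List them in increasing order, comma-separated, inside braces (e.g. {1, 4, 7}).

J -> fault, frames [J]
H -> fault, frames [J, H]
J -> hit
S -> fault, evict H, frames [J, S]
H -> fault, evict S, frames [J, H]
S -> fault, evict H, frames [J, S]

{J, S}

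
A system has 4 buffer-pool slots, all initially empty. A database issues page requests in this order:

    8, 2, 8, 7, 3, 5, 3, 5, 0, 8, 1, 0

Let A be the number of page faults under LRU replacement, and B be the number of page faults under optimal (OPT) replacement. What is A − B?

Under LRU: F F . F F F . . F F F . → 8 faults.
Under OPT: F F . F F F . . F . F . → 7 faults.
A − B = 8 − 7 = 1.

1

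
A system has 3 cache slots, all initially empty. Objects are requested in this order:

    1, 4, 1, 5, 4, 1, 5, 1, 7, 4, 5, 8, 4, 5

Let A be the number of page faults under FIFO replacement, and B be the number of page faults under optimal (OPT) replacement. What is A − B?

2

Under FIFO: F F . F . . . . F . . F F F → 7 faults.
Under OPT: F F . F . . . . F . . F . . → 5 faults.
A − B = 7 − 5 = 2.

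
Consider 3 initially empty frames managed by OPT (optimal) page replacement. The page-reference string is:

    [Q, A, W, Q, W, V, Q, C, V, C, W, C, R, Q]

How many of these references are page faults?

Q: fault, frames [Q]
A: fault, frames [Q, A]
W: fault, frames [Q, A, W]
Q: hit
W: hit
V: fault, evict A, frames [Q, W, V]
Q: hit
C: fault, evict Q, frames [W, V, C]
V: hit
C: hit
W: hit
C: hit
R: fault, evict C, frames [W, V, R]
Q: fault, evict R, frames [W, V, Q]
Page faults: 7.

7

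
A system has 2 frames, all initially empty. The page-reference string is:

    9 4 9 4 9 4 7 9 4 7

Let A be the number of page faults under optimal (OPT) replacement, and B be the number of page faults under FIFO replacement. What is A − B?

-2

Under OPT: F F . . . . F . F . → 4 faults.
Under FIFO: F F . . . . F F F F → 6 faults.
A − B = 4 − 6 = -2.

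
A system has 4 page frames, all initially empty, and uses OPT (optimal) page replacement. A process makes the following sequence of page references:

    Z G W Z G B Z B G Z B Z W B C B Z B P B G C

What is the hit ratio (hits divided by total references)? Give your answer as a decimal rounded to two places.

Z: miss, frames [Z]
G: miss, frames [Z, G]
W: miss, frames [Z, G, W]
Z: hit
G: hit
B: miss, frames [Z, G, W, B]
Z: hit
B: hit
G: hit
Z: hit
B: hit
Z: hit
W: hit
B: hit
C: miss, evict W, frames [Z, G, B, C]
B: hit
Z: hit
B: hit
P: miss, evict Z, frames [G, B, C, P]
B: hit
G: hit
C: hit
Hits: 16 of 22 references → 16/22 = 0.7273.

0.73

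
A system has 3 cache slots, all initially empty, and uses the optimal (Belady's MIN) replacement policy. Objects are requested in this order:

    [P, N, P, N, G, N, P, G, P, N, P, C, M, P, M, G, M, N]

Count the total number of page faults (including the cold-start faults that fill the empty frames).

6

P → fault, frames (P)
N → fault, frames (P N)
P → hit
N → hit
G → fault, frames (P N G)
N → hit
P → hit
G → hit
P → hit
N → hit
P → hit
C → fault, evict N, frames (P G C)
M → fault, evict C, frames (P G M)
P → hit
M → hit
G → hit
M → hit
N → fault, evict M, frames (P G N)
Page faults: 6.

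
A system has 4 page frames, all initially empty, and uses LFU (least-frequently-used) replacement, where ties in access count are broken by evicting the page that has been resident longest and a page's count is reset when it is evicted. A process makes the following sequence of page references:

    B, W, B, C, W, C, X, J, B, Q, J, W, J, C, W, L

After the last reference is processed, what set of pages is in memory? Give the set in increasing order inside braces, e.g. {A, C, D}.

B: miss, frames (B)
W: miss, frames (B W)
B: hit
C: miss, frames (B W C)
W: hit
C: hit
X: miss, frames (B W C X)
J: miss, evict X, frames (B W C J)
B: hit
Q: miss, evict J, frames (B W C Q)
J: miss, evict Q, frames (B W C J)
W: hit
J: hit
C: hit
W: hit
L: miss, evict J, frames (B W C L)

{B, C, L, W}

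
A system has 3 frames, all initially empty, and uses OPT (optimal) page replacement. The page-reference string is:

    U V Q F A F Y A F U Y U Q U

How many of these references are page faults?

8

U → fault, frames (U)
V → fault, frames (U V)
Q → fault, frames (U V Q)
F → fault, evict V, frames (U Q F)
A → fault, evict Q, frames (U F A)
F → hit
Y → fault, evict U, frames (F A Y)
A → hit
F → hit
U → fault, evict A, frames (F Y U)
Y → hit
U → hit
Q → fault, evict Y, frames (F U Q)
U → hit
Page faults: 8.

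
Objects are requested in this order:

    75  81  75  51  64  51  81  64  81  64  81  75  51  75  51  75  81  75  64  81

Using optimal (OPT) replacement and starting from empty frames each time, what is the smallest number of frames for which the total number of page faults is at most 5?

4

f=1: 20 faults
f=2: 9 faults
f=3: 6 faults
f=4: 4 faults
Smallest f with faults ≤ 5 is 4.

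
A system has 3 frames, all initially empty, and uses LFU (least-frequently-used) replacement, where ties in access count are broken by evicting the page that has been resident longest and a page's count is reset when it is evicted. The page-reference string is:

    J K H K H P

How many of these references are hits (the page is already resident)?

2

J -> miss, frames [J]
K -> miss, frames [J, K]
H -> miss, frames [J, K, H]
K -> hit
H -> hit
P -> miss, evict J, frames [K, H, P]
Hits: 2.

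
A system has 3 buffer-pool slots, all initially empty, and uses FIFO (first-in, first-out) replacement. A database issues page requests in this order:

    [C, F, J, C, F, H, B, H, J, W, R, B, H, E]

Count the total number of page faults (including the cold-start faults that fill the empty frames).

C -> miss, frames [C]
F -> miss, frames [C, F]
J -> miss, frames [C, F, J]
C -> hit
F -> hit
H -> miss, evict C, frames [F, J, H]
B -> miss, evict F, frames [J, H, B]
H -> hit
J -> hit
W -> miss, evict J, frames [H, B, W]
R -> miss, evict H, frames [B, W, R]
B -> hit
H -> miss, evict B, frames [W, R, H]
E -> miss, evict W, frames [R, H, E]
Page faults: 9.

9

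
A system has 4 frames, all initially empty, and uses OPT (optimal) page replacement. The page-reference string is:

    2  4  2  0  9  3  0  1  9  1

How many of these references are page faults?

6

2: miss, frames (2)
4: miss, frames (2 4)
2: hit
0: miss, frames (2 4 0)
9: miss, frames (2 4 0 9)
3: miss, evict 4, frames (2 0 9 3)
0: hit
1: miss, evict 3, frames (2 0 9 1)
9: hit
1: hit
Page faults: 6.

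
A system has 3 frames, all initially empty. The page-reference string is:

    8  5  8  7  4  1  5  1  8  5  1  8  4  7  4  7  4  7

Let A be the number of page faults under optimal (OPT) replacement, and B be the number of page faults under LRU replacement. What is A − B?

-2

Under OPT: F F . F F F . . . . . . F F . . . . → 7 faults.
Under LRU: F F . F F F F . F . . . F F . . . . → 9 faults.
A − B = 7 − 9 = -2.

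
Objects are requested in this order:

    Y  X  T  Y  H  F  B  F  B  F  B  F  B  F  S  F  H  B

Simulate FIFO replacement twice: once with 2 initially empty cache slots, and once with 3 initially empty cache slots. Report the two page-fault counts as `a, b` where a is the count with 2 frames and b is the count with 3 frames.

11, 8

2 frames: F F F F F F F . . . . . . . F F F F → 11 faults.
3 frames: F F F . F F F . . . . . . . F . F . → 8 faults.
8 < 11: adding a frame reduced faults, as is typical.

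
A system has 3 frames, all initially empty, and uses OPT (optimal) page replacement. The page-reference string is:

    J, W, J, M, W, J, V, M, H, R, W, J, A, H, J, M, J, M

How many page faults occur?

J: miss, frames [J]
W: miss, frames [J, W]
J: hit
M: miss, frames [J, W, M]
W: hit
J: hit
V: miss, evict J, frames [W, M, V]
M: hit
H: miss, evict V, frames [W, M, H]
R: miss, evict M, frames [W, H, R]
W: hit
J: miss, evict R, frames [W, H, J]
A: miss, evict W, frames [H, J, A]
H: hit
J: hit
M: miss, evict A, frames [H, J, M]
J: hit
M: hit
Page faults: 9.

9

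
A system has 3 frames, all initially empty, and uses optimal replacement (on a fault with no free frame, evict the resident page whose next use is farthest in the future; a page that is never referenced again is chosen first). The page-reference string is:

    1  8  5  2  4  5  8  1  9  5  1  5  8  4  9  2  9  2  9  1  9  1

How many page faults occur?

1: miss, frames [1]
8: miss, frames [1, 8]
5: miss, frames [1, 8, 5]
2: miss, evict 1, frames [8, 5, 2]
4: miss, evict 2, frames [8, 5, 4]
5: hit
8: hit
1: miss, evict 4, frames [8, 5, 1]
9: miss, evict 8, frames [5, 1, 9]
5: hit
1: hit
5: hit
8: miss, evict 5, frames [1, 9, 8]
4: miss, evict 8, frames [1, 9, 4]
9: hit
2: miss, evict 4, frames [1, 9, 2]
9: hit
2: hit
9: hit
1: hit
9: hit
1: hit
Page faults: 10.

10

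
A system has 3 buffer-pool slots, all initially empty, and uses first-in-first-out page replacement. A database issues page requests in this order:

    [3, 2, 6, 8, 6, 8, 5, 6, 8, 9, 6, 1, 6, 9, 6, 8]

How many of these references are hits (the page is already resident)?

3 → miss, frames (3)
2 → miss, frames (3 2)
6 → miss, frames (3 2 6)
8 → miss, evict 3, frames (2 6 8)
6 → hit
8 → hit
5 → miss, evict 2, frames (6 8 5)
6 → hit
8 → hit
9 → miss, evict 6, frames (8 5 9)
6 → miss, evict 8, frames (5 9 6)
1 → miss, evict 5, frames (9 6 1)
6 → hit
9 → hit
6 → hit
8 → miss, evict 9, frames (6 1 8)
Hits: 7.

7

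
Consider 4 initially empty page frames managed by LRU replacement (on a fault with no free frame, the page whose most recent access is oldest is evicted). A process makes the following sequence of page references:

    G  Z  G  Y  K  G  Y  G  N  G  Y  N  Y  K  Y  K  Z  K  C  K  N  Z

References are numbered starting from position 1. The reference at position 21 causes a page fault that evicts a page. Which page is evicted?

Y

pos 1: G: fault, frames {G}
pos 2: Z: fault, frames {G,Z}
pos 3: G: hit
pos 4: Y: fault, frames {Z,G,Y}
pos 5: K: fault, frames {Z,G,Y,K}
pos 6: G: hit
pos 7: Y: hit
pos 8: G: hit
pos 9: N: fault, evict Z, frames {K,Y,G,N}
pos 10: G: hit
pos 11: Y: hit
pos 12: N: hit
pos 13: Y: hit
pos 14: K: hit
pos 15: Y: hit
pos 16: K: hit
pos 17: Z: fault, evict G, frames {N,Y,K,Z}
pos 18: K: hit
pos 19: C: fault, evict N, frames {Y,Z,K,C}
pos 20: K: hit
pos 21: N: fault, evict Y, frames {Z,C,K,N}
At position 21, page Y is evicted.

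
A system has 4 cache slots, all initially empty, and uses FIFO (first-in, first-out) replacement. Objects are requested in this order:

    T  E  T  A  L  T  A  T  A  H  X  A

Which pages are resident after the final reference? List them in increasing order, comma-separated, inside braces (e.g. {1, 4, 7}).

{A, H, L, X}

T -> miss, frames [T]
E -> miss, frames [T, E]
T -> hit
A -> miss, frames [T, E, A]
L -> miss, frames [T, E, A, L]
T -> hit
A -> hit
T -> hit
A -> hit
H -> miss, evict T, frames [E, A, L, H]
X -> miss, evict E, frames [A, L, H, X]
A -> hit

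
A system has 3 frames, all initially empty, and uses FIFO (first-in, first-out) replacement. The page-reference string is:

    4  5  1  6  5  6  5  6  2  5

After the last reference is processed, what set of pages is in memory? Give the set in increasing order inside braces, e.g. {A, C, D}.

4 → miss, frames (4)
5 → miss, frames (4 5)
1 → miss, frames (4 5 1)
6 → miss, evict 4, frames (5 1 6)
5 → hit
6 → hit
5 → hit
6 → hit
2 → miss, evict 5, frames (1 6 2)
5 → miss, evict 1, frames (6 2 5)

{2, 5, 6}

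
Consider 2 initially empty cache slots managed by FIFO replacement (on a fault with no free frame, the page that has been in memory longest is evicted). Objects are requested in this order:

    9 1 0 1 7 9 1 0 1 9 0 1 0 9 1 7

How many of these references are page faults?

9 -> miss, frames [9]
1 -> miss, frames [9, 1]
0 -> miss, evict 9, frames [1, 0]
1 -> hit
7 -> miss, evict 1, frames [0, 7]
9 -> miss, evict 0, frames [7, 9]
1 -> miss, evict 7, frames [9, 1]
0 -> miss, evict 9, frames [1, 0]
1 -> hit
9 -> miss, evict 1, frames [0, 9]
0 -> hit
1 -> miss, evict 0, frames [9, 1]
0 -> miss, evict 9, frames [1, 0]
9 -> miss, evict 1, frames [0, 9]
1 -> miss, evict 0, frames [9, 1]
7 -> miss, evict 9, frames [1, 7]
Page faults: 13.

13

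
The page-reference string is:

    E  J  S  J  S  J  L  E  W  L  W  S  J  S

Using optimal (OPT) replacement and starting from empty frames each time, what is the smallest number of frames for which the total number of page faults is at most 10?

f=1: 14 faults
f=2: 8 faults
f=3: 6 faults
f=4: 5 faults
f=5: 5 faults
Smallest f with faults ≤ 10 is 2.

2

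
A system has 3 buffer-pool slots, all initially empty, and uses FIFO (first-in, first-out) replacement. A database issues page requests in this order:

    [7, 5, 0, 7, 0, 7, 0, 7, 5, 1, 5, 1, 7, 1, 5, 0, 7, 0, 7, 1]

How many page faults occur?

7: miss, frames {7}
5: miss, frames {7,5}
0: miss, frames {7,5,0}
7: hit
0: hit
7: hit
0: hit
7: hit
5: hit
1: miss, evict 7, frames {5,0,1}
5: hit
1: hit
7: miss, evict 5, frames {0,1,7}
1: hit
5: miss, evict 0, frames {1,7,5}
0: miss, evict 1, frames {7,5,0}
7: hit
0: hit
7: hit
1: miss, evict 7, frames {5,0,1}
Page faults: 8.

8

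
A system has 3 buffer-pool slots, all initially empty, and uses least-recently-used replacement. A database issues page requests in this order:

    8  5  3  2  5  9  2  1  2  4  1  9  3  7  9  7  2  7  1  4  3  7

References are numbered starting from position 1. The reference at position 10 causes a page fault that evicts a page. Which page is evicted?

pos 1: 8 → fault, frames [8]
pos 2: 5 → fault, frames [8, 5]
pos 3: 3 → fault, frames [8, 5, 3]
pos 4: 2 → fault, evict 8, frames [5, 3, 2]
pos 5: 5 → hit
pos 6: 9 → fault, evict 3, frames [2, 5, 9]
pos 7: 2 → hit
pos 8: 1 → fault, evict 5, frames [9, 2, 1]
pos 9: 2 → hit
pos 10: 4 → fault, evict 9, frames [1, 2, 4]
At position 10, page 9 is evicted.

9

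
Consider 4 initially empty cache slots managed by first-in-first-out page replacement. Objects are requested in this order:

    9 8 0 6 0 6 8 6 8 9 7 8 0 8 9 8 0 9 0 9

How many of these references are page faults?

8

9: fault, frames (9)
8: fault, frames (9 8)
0: fault, frames (9 8 0)
6: fault, frames (9 8 0 6)
0: hit
6: hit
8: hit
6: hit
8: hit
9: hit
7: fault, evict 9, frames (8 0 6 7)
8: hit
0: hit
8: hit
9: fault, evict 8, frames (0 6 7 9)
8: fault, evict 0, frames (6 7 9 8)
0: fault, evict 6, frames (7 9 8 0)
9: hit
0: hit
9: hit
Page faults: 8.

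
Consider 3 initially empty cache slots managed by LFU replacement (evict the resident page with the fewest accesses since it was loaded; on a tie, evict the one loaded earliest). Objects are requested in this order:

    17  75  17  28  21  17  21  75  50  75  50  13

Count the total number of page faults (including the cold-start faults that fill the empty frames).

9

17 -> fault, frames (17)
75 -> fault, frames (17 75)
17 -> hit
28 -> fault, frames (17 75 28)
21 -> fault, evict 75, frames (17 28 21)
17 -> hit
21 -> hit
75 -> fault, evict 28, frames (17 21 75)
50 -> fault, evict 75, frames (17 21 50)
75 -> fault, evict 50, frames (17 21 75)
50 -> fault, evict 75, frames (17 21 50)
13 -> fault, evict 50, frames (17 21 13)
Page faults: 9.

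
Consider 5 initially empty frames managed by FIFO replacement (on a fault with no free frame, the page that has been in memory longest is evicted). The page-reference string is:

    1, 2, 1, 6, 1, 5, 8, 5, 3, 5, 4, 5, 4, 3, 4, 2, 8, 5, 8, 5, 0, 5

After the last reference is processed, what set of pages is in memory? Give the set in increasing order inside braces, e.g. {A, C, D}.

1 -> fault, frames {1}
2 -> fault, frames {1,2}
1 -> hit
6 -> fault, frames {1,2,6}
1 -> hit
5 -> fault, frames {1,2,6,5}
8 -> fault, frames {1,2,6,5,8}
5 -> hit
3 -> fault, evict 1, frames {2,6,5,8,3}
5 -> hit
4 -> fault, evict 2, frames {6,5,8,3,4}
5 -> hit
4 -> hit
3 -> hit
4 -> hit
2 -> fault, evict 6, frames {5,8,3,4,2}
8 -> hit
5 -> hit
8 -> hit
5 -> hit
0 -> fault, evict 5, frames {8,3,4,2,0}
5 -> fault, evict 8, frames {3,4,2,0,5}

{0, 2, 3, 4, 5}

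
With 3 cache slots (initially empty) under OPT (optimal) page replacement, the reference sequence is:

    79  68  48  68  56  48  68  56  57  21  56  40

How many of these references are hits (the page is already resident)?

5

79 -> fault, frames (79)
68 -> fault, frames (79 68)
48 -> fault, frames (79 68 48)
68 -> hit
56 -> fault, evict 79, frames (68 48 56)
48 -> hit
68 -> hit
56 -> hit
57 -> fault, evict 48, frames (68 56 57)
21 -> fault, evict 57, frames (68 56 21)
56 -> hit
40 -> fault, evict 21, frames (68 56 40)
Hits: 5.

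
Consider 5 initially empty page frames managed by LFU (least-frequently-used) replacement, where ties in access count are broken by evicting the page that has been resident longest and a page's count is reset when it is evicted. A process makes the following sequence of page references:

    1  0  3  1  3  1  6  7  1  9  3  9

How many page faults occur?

6

1 -> fault, frames {1}
0 -> fault, frames {1,0}
3 -> fault, frames {1,0,3}
1 -> hit
3 -> hit
1 -> hit
6 -> fault, frames {1,0,3,6}
7 -> fault, frames {1,0,3,6,7}
1 -> hit
9 -> fault, evict 0, frames {1,3,6,7,9}
3 -> hit
9 -> hit
Page faults: 6.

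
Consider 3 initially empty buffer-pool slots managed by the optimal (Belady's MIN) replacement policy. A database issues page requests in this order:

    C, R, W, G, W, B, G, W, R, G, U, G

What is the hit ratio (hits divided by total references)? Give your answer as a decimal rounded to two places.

0.42

C: fault, frames (C)
R: fault, frames (C R)
W: fault, frames (C R W)
G: fault, evict C, frames (R W G)
W: hit
B: fault, evict R, frames (W G B)
G: hit
W: hit
R: fault, evict B, frames (W G R)
G: hit
U: fault, evict R, frames (W G U)
G: hit
Hits: 5 of 12 references → 5/12 = 0.4167.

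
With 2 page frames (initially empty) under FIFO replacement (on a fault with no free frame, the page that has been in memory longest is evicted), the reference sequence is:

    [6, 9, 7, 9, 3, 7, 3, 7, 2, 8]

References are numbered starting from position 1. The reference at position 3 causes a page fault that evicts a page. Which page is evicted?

pos 1: 6 -> miss, frames (6)
pos 2: 9 -> miss, frames (6 9)
pos 3: 7 -> miss, evict 6, frames (9 7)
At position 3, page 6 is evicted.

6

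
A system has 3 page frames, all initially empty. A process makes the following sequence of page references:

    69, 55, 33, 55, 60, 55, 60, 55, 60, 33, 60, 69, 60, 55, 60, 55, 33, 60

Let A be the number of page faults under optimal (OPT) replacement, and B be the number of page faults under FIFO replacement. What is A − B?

Under OPT: F F F . F . . . . . . F . . . . F . → 6 faults.
Under FIFO: F F F . F . . . . . . F . F . . F F → 8 faults.
A − B = 6 − 8 = -2.

-2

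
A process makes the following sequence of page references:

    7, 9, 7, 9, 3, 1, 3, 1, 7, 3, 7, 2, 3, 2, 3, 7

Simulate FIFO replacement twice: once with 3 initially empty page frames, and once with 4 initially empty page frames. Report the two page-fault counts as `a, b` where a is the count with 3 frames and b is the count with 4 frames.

7, 6

3 frames: F F . . F F . . F . . F F . . . → 7 faults.
4 frames: F F . . F F . . . . . F . . . F → 6 faults.
6 < 7: adding a frame reduced faults, as is typical.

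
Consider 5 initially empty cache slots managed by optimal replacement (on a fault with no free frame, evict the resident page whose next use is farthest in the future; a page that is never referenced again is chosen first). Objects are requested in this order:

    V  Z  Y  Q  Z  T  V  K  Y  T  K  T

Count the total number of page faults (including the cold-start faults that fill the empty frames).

6

V → miss, frames [V]
Z → miss, frames [V, Z]
Y → miss, frames [V, Z, Y]
Q → miss, frames [V, Z, Y, Q]
Z → hit
T → miss, frames [V, Z, Y, Q, T]
V → hit
K → miss, evict Q, frames [V, Z, Y, T, K]
Y → hit
T → hit
K → hit
T → hit
Page faults: 6.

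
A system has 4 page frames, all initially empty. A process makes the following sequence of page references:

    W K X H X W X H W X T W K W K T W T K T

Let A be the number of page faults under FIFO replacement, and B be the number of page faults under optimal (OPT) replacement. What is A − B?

2

Under FIFO: F F F F . . . . . . F F F . . . . . . . → 7 faults.
Under OPT: F F F F . . . . . . F . . . . . . . . . → 5 faults.
A − B = 7 − 5 = 2.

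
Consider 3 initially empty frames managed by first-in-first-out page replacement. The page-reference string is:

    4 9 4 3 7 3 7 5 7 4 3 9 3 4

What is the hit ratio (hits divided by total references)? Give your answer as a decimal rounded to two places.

4 -> miss, frames [4]
9 -> miss, frames [4, 9]
4 -> hit
3 -> miss, frames [4, 9, 3]
7 -> miss, evict 4, frames [9, 3, 7]
3 -> hit
7 -> hit
5 -> miss, evict 9, frames [3, 7, 5]
7 -> hit
4 -> miss, evict 3, frames [7, 5, 4]
3 -> miss, evict 7, frames [5, 4, 3]
9 -> miss, evict 5, frames [4, 3, 9]
3 -> hit
4 -> hit
Hits: 6 of 14 references → 6/14 = 0.4286.

0.43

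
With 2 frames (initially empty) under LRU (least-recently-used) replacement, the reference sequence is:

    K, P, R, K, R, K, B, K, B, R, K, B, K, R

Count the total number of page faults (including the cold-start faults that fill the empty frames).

K → miss, frames [K]
P → miss, frames [K, P]
R → miss, evict K, frames [P, R]
K → miss, evict P, frames [R, K]
R → hit
K → hit
B → miss, evict R, frames [K, B]
K → hit
B → hit
R → miss, evict K, frames [B, R]
K → miss, evict B, frames [R, K]
B → miss, evict R, frames [K, B]
K → hit
R → miss, evict B, frames [K, R]
Page faults: 9.

9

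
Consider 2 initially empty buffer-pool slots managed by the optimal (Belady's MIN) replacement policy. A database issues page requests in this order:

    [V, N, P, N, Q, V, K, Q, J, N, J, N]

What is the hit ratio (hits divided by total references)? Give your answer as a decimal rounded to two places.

0.33

V → miss, frames (V)
N → miss, frames (V N)
P → miss, evict V, frames (N P)
N → hit
Q → miss, evict P, frames (N Q)
V → miss, evict N, frames (Q V)
K → miss, evict V, frames (Q K)
Q → hit
J → miss, evict K, frames (Q J)
N → miss, evict Q, frames (J N)
J → hit
N → hit
Hits: 4 of 12 references → 4/12 = 0.3333.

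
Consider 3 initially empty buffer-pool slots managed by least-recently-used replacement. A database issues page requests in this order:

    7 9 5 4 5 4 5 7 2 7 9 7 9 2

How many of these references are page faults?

7

7 → miss, frames (7)
9 → miss, frames (7 9)
5 → miss, frames (7 9 5)
4 → miss, evict 7, frames (9 5 4)
5 → hit
4 → hit
5 → hit
7 → miss, evict 9, frames (4 5 7)
2 → miss, evict 4, frames (5 7 2)
7 → hit
9 → miss, evict 5, frames (2 7 9)
7 → hit
9 → hit
2 → hit
Page faults: 7.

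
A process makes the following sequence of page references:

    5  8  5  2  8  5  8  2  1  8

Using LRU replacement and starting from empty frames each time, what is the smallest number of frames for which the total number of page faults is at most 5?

f=1: 10 faults
f=2: 8 faults
f=3: 4 faults
f=4: 4 faults
Smallest f with faults ≤ 5 is 3.

3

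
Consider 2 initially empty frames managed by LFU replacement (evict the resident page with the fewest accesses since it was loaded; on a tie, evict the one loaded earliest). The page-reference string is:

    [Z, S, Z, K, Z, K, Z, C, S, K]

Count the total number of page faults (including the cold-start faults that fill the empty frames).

6

Z: miss, frames (Z)
S: miss, frames (Z S)
Z: hit
K: miss, evict S, frames (Z K)
Z: hit
K: hit
Z: hit
C: miss, evict K, frames (Z C)
S: miss, evict C, frames (Z S)
K: miss, evict S, frames (Z K)
Page faults: 6.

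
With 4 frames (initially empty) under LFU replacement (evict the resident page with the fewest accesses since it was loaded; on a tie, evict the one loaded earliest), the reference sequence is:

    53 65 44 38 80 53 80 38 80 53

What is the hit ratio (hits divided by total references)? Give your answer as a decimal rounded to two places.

53 -> fault, frames {53}
65 -> fault, frames {53,65}
44 -> fault, frames {53,65,44}
38 -> fault, frames {53,65,44,38}
80 -> fault, evict 53, frames {65,44,38,80}
53 -> fault, evict 65, frames {44,38,80,53}
80 -> hit
38 -> hit
80 -> hit
53 -> hit
Hits: 4 of 10 references → 4/10 = 0.4000.

0.40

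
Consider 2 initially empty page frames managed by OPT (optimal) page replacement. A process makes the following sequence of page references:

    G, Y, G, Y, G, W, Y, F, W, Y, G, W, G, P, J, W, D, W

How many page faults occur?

G → miss, frames {G}
Y → miss, frames {G,Y}
G → hit
Y → hit
G → hit
W → miss, evict G, frames {Y,W}
Y → hit
F → miss, evict Y, frames {W,F}
W → hit
Y → miss, evict F, frames {W,Y}
G → miss, evict Y, frames {W,G}
W → hit
G → hit
P → miss, evict G, frames {W,P}
J → miss, evict P, frames {W,J}
W → hit
D → miss, evict J, frames {W,D}
W → hit
Page faults: 9.

9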